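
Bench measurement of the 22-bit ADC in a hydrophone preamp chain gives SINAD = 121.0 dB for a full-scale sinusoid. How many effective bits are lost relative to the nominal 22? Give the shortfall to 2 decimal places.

2.19 bits

N_eff = (121.0 − 1.76)/6.02 = 19.8073 bits.
Shortfall = 22 − 19.8073 = 2.1927 bits.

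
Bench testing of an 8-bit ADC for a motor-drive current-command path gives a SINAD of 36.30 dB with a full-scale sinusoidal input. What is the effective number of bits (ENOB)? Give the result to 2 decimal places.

ENOB = (SINAD − 1.76) / 6.02 = (36.30 − 1.76) / 6.02 = 34.54 / 6.02 = 5.7375.

5.74 bits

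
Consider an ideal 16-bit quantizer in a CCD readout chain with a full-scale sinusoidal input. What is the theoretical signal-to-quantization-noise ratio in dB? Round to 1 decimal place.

98.1 dB

6.02(16) + 1.76 = 96.32 + 1.76 = 98.08 dB.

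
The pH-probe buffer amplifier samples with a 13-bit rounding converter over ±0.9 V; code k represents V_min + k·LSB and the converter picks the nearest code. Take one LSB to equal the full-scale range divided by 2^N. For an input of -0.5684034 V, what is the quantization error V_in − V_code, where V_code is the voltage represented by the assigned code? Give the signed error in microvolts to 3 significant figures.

Span: 0.9 V − (-0.9 V) = 1.8 V. LSB = 1.8 V / 2^13 ≈ 219.7 µV.
(V_in − V_min)/LSB = (-0.5684034 − (-0.9)) × 8192/1.8 = 1509.1330 → nearest code k = 1509.
V_code = V_min + k × range/2^13 = -0.9 + 1509 × 1.8/8192 = -0.5684326172 V.
e = -0.5684034 − (-0.5684326172) = +29.2 µV.

+29.2 µV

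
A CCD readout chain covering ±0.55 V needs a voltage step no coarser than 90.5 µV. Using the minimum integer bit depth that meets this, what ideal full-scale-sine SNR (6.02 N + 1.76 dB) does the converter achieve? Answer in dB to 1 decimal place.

86.0 dB

The full-scale span is 0.55 − (-0.55) = 1.1 V.
Required number of levels: 1.1/90.5 µV = 12155; smallest N with 2^N ≥ that is 14.
Ideal SNR at N = 14: 6.02·14 + 1.76 = 86.0 dB.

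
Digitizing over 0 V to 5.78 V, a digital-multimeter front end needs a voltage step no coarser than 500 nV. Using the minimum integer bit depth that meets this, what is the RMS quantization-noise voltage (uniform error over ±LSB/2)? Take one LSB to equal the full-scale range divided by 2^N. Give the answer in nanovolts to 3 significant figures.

Span = 5.78 V.
Required number of levels: 5.78/0.500 µV = 1.1560e7; smallest N with 2^N ≥ that is 24.
Step size = 5.78/16777216 V = 344.51 nV.
RMS noise = LSB/√12 = 99.5 nV.

99.5 nV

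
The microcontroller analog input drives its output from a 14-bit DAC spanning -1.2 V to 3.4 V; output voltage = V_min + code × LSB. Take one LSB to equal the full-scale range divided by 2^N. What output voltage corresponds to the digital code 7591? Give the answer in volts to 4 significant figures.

Range = 3.4 − (-1.2) = 4.6 V. LSB = 4.6 V / 2^14.
V_out = -1.2 + 7591 × (4.6/16384) V
      = -1.2 V + 2.13126 V = 0.931262 V.

0.9313 V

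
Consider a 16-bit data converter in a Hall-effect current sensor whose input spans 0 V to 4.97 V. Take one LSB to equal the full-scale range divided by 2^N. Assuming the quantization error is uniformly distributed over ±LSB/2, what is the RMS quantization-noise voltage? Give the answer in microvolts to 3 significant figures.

Range is 4.97 V.
LSB = 4.97 V ÷ 2^16 = 4.97/65536 V = 75.836 µV.
σ_q = LSB/√12 = 75.836 µV/3.4641 = 21.9 µV.

21.9 µV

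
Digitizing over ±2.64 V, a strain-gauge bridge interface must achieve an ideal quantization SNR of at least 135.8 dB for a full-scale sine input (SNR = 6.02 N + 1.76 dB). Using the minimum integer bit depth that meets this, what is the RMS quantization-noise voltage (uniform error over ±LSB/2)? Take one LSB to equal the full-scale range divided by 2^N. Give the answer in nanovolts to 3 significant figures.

182 nV

Range = 2.64 − (-2.64) = 5.28 V.
N ≥ (135.8 − 1.76)/6.02 = 22.266 → N_min = 23.
Step size = 5.28/8388608 V = 0.62943 µV.
V_rms = LSB/√12 = 182 nV.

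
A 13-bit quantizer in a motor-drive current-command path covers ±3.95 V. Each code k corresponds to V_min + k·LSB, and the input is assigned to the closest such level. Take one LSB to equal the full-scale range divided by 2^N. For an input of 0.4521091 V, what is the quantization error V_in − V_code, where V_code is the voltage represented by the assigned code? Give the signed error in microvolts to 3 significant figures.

Full-scale range = 3.95 V − (-3.95 V) = 7.9 V. LSB = 7.9 V / 2^13 ≈ 0.9644 mV.
Position in LSBs: (0.4521091 − (-3.95)) × 8192/7.9 = 4564.8200; rounding gives k = 4565.
Reconstructed level: -3.95 + 4565 × 7.9/8192 V = 0.4522827148 V.
V_in − V_code = 0.4521091 − (0.4522827148) = −174 µV.

−174 µV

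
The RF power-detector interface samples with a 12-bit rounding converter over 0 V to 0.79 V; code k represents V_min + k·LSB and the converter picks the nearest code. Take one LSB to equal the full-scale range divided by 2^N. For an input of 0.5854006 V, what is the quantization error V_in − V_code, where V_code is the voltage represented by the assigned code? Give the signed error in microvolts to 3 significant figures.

V_FS = 0.79 V. LSB = 0.79 V / 2^12 ≈ 192.9 µV.
Position in LSBs: (0.5854006 − (0)) × 4096/0.79 = 3035.1910; rounding gives k = 3035.
V_code = 0 + (3035/4096) × 0.79 = 0.5853637695 V.
Error = V_in − V_code = 0.5854006 − (0.5853637695) = +36.8 µV.

+36.8 µV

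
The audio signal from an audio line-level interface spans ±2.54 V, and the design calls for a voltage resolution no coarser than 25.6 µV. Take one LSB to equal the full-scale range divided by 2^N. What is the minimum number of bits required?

Full-scale range = 2.54 V − (-2.54 V) = 5.08 V.
Need 2^N ≥ 5.08 V / 25.6 µV = 198400 → N_min = 18.

18 bits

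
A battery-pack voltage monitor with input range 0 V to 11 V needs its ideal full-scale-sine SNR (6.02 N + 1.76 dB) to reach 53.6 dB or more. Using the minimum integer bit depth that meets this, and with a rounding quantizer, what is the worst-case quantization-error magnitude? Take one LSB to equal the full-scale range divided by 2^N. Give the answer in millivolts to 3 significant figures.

Range is 11 V.
N ≥ (53.6 − 1.76)/6.02 = 8.611 → N_min = 9.
LSB = 11 V / 2^9 = 21.484 mV.
|e|_max = LSB/2 = 10.7 mV.

10.7 mV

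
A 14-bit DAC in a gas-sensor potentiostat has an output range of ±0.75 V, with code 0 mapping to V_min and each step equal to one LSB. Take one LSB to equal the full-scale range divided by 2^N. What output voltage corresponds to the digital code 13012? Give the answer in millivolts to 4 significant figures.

441.3 mV

The full-scale span is 0.75 − (-0.75) = 1.5 V. LSB = 1.5 V / 2^14.
Output = V_min + (13012/16384) × range = -0.75 + 0.794189 × 1.5 V
      = -0.75 + 1.19128 = 0.441284 V.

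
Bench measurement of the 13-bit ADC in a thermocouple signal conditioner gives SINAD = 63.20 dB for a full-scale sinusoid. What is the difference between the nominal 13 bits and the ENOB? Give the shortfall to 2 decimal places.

2.79 bits

N_eff = (63.20 − 1.76)/6.02 = 10.2060 bits.
13 − 10.2060 = 2.79 bits below nominal.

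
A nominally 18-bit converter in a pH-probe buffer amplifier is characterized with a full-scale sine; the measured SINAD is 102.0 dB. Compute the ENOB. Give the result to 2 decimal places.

Inverting SNR = 6.02 N + 1.76: N_eff = (102.0 − 1.76)/6.02 = 16.6512.

16.65 bits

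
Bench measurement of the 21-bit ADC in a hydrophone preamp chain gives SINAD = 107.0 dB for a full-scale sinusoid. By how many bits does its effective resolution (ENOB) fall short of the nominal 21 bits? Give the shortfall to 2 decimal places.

3.52 bits

N_eff = (107.0 − 1.76)/6.02 = 17.4817 bits.
Shortfall = 21 − 17.4817 = 3.5183 bits.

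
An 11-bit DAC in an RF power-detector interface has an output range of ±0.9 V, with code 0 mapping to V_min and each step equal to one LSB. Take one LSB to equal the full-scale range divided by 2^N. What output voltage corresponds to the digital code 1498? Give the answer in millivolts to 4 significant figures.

The full-scale span is 0.9 − (-0.9) = 1.8 V. LSB = 1.8 V / 2^11.
Output = V_min + (1498/2048) × range = -0.9 + 0.731445 × 1.8 V
      = -0.9 + 1.31660 = 0.416602 V.

416.6 mV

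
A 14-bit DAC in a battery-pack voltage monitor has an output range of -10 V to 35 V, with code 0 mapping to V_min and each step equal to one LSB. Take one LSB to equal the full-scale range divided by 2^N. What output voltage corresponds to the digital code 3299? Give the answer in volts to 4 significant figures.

Span: 35 V − (-10 V) = 45 V. LSB = 45 V / 2^14.
V_out = -10 + 3299 × (45/16384) V
      = -10 + 9.06097 = -0.939026 V.

-0.9390 V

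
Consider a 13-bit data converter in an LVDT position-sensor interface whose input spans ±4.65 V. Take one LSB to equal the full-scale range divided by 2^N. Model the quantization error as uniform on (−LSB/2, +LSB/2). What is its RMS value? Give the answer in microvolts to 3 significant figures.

328 µV

The full-scale span is 4.65 − (-4.65) = 9.3 V.
One LSB is 9.3 V / 8192 = 1.1353 mV.
RMS of a uniform error over width LSB is LSB/√12 = 328 µV.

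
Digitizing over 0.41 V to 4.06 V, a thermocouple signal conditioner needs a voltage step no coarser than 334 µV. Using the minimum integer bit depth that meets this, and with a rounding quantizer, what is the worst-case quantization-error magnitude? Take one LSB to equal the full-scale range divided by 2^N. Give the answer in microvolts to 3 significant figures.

111 µV

Span: 4.06 V − (0.41 V) = 3.65 V.
Need 2^N ≥ 3.65 V / 334 µV = 10930 → N_min = 14.
One LSB is 3.65 V / 16384 = 222.78 µV.
Half an LSB is 111 µV.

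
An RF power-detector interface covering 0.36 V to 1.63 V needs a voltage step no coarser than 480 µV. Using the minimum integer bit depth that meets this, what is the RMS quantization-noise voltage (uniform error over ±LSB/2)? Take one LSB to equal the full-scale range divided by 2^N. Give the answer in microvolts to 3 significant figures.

89.5 µV

Range = 1.63 − (0.36) = 1.27 V.
Required number of levels: 1.27/480 µV = 2645.8; smallest N with 2^N ≥ that is 12.
LSB = 1.27 V ÷ 2^12 = 1.27/4096 V = 310.06 µV.
RMS noise = LSB/√12 = 89.5 µV.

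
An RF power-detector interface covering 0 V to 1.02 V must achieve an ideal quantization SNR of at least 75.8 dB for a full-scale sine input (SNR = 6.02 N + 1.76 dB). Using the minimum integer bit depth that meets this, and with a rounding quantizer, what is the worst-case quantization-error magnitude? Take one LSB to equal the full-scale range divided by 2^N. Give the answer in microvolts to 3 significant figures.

Full-scale range = 1.02 V.
6.02 N + 1.76 ≥ 75.8 gives N ≥ 12.299, so the minimum integer is 13.
LSB = 1.02 V ÷ 2^13 = 1.02/8192 V = 124.51 µV.
Half an LSB is 62.3 µV.

62.3 µV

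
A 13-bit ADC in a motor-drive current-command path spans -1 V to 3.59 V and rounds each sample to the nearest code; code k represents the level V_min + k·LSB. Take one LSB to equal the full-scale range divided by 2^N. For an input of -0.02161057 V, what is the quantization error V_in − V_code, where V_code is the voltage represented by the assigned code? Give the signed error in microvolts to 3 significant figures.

+101 µV

Range = 3.59 − (-1) = 4.59 V. LSB = 4.59 V / 2^13 ≈ 0.5603 mV.
(V_in − V_min)/LSB = (-0.02161057 − (-1)) × 8192/4.59 = 1746.1800 → nearest code k = 1746.
Reconstructed level: -1 + 1746 × 4.59/8192 V = -0.02171142578 V.
V_in − V_code = -0.02161057 − (-0.02171142578) = +101 µV.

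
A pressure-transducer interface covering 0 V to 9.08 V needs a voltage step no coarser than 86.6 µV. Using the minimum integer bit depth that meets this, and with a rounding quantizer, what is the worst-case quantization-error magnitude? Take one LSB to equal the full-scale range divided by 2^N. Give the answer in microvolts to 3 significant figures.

Range is 9.08 V.
Levels needed ≥ 9.08/86.6 µV = 104800. 2^17 = 131072 suffices, so N_min = 17.
Step size = 9.08/131072 V = 69.275 µV.
|e|_max = LSB/2 = 34.6 µV.

34.6 µV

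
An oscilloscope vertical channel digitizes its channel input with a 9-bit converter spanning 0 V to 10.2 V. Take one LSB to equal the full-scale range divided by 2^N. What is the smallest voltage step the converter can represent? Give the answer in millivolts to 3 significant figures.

Full-scale range = 10.2 V.
Number of codes = 2^9 = 512.
One LSB is 10.2 V / 512 = 19.9 mV.

19.9 mV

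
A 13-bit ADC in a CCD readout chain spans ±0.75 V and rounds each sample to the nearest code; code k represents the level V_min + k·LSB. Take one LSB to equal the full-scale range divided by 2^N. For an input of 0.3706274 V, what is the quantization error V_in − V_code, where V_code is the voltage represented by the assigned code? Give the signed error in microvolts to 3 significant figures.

+21.9 µV

Span: 0.75 V − (-0.75 V) = 1.5 V. LSB = 1.5 V / 2^13 ≈ 183.1 µV.
(0.3706274 − (-0.75)) / LSB = 1.1206274 × 8192/1.5 = 6120.1198. Nearest integer: k = 6120.
V_code = V_min + k × range/2^13 = -0.75 + 6120 × 1.5/8192 = 0.3706054688 V.
V_in − V_code = 0.3706274 − (0.3706054688) = +21.9 µV.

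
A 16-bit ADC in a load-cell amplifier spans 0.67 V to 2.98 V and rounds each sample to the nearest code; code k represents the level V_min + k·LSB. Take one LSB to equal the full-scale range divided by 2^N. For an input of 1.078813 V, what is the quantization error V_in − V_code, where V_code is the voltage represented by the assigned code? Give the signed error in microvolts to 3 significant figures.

+8.98 µV

The full-scale span is 2.98 − (0.67) = 2.31 V. LSB = 2.31 V / 2^16 ≈ 35.25 µV.
(V_in − V_min)/LSB = (1.078813 − (0.67)) × 65536/2.31 = 11598.2549 → nearest code k = 11598.
Reconstructed level: 0.67 + 11598 × 2.31/65536 V = 1.0788040161 V.
e = 1.078813 − (1.0788040161) = +8.98 µV.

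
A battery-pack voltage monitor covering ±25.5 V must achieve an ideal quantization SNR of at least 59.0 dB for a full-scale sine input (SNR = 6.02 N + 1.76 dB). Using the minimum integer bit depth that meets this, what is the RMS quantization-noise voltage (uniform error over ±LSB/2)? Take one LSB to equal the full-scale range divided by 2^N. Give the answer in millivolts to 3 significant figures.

14.4 mV

Range = 25.5 − (-25.5) = 51 V.
Solving 6.02 N ≥ 59.0 − 1.76: N ≥ 9.508. Round up → N = 10.
One LSB is 51 V / 1024 = 49.805 mV.
V_rms = LSB/√12 = 14.4 mV.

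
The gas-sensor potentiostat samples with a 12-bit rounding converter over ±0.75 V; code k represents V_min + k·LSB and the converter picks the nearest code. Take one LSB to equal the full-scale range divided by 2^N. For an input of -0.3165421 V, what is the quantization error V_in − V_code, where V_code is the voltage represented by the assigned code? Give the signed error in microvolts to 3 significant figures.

−136 µV

The full-scale span is 0.75 − (-0.75) = 1.5 V. LSB = 1.5 V / 2^12 ≈ 366.2 µV.
(V_in − V_min)/LSB = (-0.3165421 − (-0.75)) × 4096/1.5 = 1183.6290 → nearest code k = 1184.
V_code = -0.75 + (1184/4096) × 1.5 = -0.3164062500 V.
V_in − V_code = -0.3165421 − (-0.3164062500) = −136 µV.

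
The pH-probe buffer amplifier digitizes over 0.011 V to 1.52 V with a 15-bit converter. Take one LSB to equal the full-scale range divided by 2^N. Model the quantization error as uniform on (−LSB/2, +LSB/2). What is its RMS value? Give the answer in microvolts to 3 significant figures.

13.3 µV

Range = 1.52 − (0.011) = 1.509 V.
One LSB is 1.509 V / 32768 = 46.051 µV.
V_rms = LSB/√12 = 46.051 µV / √12 = 13.3 µV.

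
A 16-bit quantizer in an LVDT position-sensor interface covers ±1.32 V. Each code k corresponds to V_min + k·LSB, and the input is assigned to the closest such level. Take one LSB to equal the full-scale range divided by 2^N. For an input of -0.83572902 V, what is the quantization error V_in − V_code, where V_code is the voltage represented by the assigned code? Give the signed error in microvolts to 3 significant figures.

−13.7 µV

Full-scale range = 1.32 V − (-1.32 V) = 2.64 V. LSB = 2.64 V / 2^16 ≈ 40.28 µV.
(-0.83572902 − (-1.32)) / LSB = 0.48427098 × 65536/2.64 = 12021.6602. Nearest integer: k = 12022.
V_code = V_min + k × range/2^16 = -1.32 + 12022 × 2.64/65536 = -0.83571533203 V.
V_in − V_code = -0.83572902 − (-0.83571533203) = −13.7 µV.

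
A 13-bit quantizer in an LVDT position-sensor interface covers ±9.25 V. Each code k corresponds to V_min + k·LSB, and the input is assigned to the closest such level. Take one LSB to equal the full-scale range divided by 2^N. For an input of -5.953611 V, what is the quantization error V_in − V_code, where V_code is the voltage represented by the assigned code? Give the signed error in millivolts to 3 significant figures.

−0.730 mV

Span: 9.25 V − (-9.25 V) = 18.5 V. LSB = 18.5 V / 2^13 ≈ 2.258 mV.
(V_in − V_min)/LSB = (-5.953611 − (-9.25)) × 8192/18.5 = 1459.6767 → nearest code k = 1460.
Reconstructed level: -9.25 + 1460 × 18.5/8192 V = -5.952880859 V.
V_in − V_code = -5.953611 − (-5.952880859) = −0.730 mV.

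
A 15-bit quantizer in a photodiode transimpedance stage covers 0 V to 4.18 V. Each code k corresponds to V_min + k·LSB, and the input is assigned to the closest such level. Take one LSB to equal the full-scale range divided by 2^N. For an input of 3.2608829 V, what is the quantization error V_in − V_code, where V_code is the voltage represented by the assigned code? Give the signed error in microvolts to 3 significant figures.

−22.3 µV

V_FS = 4.18 V. LSB = 4.18 V / 2^15 ≈ 127.6 µV.
(3.2608829 − (0)) / LSB = 3.2608829 × 32768/4.18 = 25562.8256. Nearest integer: k = 25563.
V_code = V_min + k × range/2^15 = 0 + 25563 × 4.18/32768 = 3.2609051514 V.
e = 3.2608829 − (3.2609051514) = −22.3 µV.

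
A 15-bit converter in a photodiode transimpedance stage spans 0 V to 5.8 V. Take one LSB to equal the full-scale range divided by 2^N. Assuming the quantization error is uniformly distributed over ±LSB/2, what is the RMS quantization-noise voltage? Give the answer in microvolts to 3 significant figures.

51.1 µV

Full-scale range = 5.8 V.
One LSB is 5.8 V / 32768 = 177.00 µV.
σ_q = LSB/√12 = 177.00 µV/3.4641 = 51.1 µV.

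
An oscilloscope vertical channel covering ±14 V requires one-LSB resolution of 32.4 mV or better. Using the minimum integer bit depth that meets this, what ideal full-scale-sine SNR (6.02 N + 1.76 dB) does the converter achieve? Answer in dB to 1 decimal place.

Full-scale range = 14 V − (-14 V) = 28 V.
28 V / 32.4 mV = 864.2. Since 2^9 = 512 and 2^10 = 1024, N = 10.
SNR = 6.02 × 10 + 1.76 = 61.96 dB.

62.0 dB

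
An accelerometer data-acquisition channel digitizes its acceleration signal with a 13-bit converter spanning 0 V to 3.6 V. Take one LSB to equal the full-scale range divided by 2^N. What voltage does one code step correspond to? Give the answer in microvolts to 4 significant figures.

V_FS = 3.6 V.
2^13 = 8192 levels.
Step size = 3.6/8192 V = 439.5 µV.

439.5 µV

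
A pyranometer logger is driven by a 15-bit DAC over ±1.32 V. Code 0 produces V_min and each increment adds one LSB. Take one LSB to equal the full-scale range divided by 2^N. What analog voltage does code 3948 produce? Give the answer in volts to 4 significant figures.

Full-scale range = 1.32 V − (-1.32 V) = 2.64 V. LSB = 2.64 V / 2^15.
V_out = V_min + code × LSB = -1.32 V + 3948 × 2.64 V / 32768
      = -1.32 V + 0.318076 V = -1.00192 V.

-1.002 V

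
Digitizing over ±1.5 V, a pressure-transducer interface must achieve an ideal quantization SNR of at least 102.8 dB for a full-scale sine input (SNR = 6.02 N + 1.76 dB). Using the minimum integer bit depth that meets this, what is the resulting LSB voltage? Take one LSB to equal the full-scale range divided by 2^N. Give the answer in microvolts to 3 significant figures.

22.9 µV

Range = 1.5 − (-1.5) = 3 V.
Required N = ⌈(102.8 − 1.76)/6.02⌉ = ⌈16.784⌉ = 17.
Step size = 3/131072 V = 22.9 µV.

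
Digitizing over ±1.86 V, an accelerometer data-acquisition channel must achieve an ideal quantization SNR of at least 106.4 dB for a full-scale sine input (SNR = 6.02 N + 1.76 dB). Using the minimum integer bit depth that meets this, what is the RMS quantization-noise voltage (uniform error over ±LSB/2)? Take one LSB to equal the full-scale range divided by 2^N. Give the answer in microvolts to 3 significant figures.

Span: 1.86 V − (-1.86 V) = 3.72 V.
N ≥ (106.4 − 1.76)/6.02 = 17.382 → N_min = 18.
Step size = 3.72/262144 V = 14.191 µV.
V_rms = LSB/√12 = 4.10 µV.

4.10 µV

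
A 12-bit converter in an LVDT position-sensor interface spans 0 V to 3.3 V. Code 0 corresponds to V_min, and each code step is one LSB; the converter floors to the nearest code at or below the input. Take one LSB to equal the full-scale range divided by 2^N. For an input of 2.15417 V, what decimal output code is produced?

Span = 3.3 V. LSB = 3.3 V / 2^12 ≈ 0.8057 mV.
(V_in − V_min) × 2^12/range = (2.15417 − (0)) × 4096/3.3 = 2673.782.
Floor → code = 2673.

2673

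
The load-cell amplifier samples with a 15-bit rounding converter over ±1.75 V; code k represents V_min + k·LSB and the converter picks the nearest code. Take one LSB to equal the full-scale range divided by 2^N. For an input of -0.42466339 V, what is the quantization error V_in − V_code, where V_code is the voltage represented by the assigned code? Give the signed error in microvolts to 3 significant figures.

+19.2 µV

Full-scale range = 1.75 V − (-1.75 V) = 3.5 V. LSB = 3.5 V / 2^15 ≈ 106.8 µV.
Position in LSBs: (-0.42466339 − (-1.75)) × 32768/3.5 = 12408.1800; rounding gives k = 12408.
Reconstructed level: -1.75 + 12408 × 3.5/32768 V = -0.42468261719 V.
Error = V_in − V_code = -0.42466339 − (-0.42468261719) = +19.2 µV.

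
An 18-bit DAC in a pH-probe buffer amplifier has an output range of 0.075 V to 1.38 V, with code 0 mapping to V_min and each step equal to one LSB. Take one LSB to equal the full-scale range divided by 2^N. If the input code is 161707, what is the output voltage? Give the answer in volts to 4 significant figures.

0.8800 V

The full-scale span is 1.38 − (0.075) = 1.305 V. LSB = 1.305 V / 2^18.
V_out = 0.075 + 161707 × (1.305/262144) V
      = 0.075 + 0.805007 = 0.880007 V.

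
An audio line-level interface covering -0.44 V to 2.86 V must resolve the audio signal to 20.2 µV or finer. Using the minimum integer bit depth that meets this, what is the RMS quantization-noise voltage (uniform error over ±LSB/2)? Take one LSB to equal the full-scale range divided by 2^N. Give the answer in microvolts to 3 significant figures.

3.63 µV

Range = 2.86 − (-0.44) = 3.3 V.
Required number of levels: 3.3/20.2 µV = 163370; smallest N with 2^N ≥ that is 18.
LSB = 3.3 V / 2^18 = 12.589 µV.
RMS noise = LSB/√12 = 3.63 µV.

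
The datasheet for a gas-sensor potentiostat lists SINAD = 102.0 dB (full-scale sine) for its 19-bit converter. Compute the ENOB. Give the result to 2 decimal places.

(102.0 − 1.76) / 6.02 = 100.24/6.02 = 16.6512 effective bits.

16.65 bits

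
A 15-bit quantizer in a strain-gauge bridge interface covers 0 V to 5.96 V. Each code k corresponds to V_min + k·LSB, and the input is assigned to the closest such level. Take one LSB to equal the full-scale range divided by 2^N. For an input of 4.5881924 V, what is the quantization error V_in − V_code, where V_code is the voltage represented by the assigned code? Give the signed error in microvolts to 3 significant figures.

V_FS = 5.96 V. LSB = 5.96 V / 2^15 ≈ 181.9 µV.
(4.5881924 − (0)) / LSB = 4.5881924 × 32768/5.96 = 25225.8202. Nearest integer: k = 25226.
V_code = V_min + k × range/2^15 = 0 + 25226 × 5.96/32768 = 4.5882250977 V.
V_in − V_code = 4.5881924 − (4.5882250977) = −32.7 µV.

−32.7 µV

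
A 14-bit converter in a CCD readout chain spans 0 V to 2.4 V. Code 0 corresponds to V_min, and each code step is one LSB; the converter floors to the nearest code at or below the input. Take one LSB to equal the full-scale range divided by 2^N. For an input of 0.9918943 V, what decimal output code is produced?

6771

Span = 2.4 V. LSB = 2.4 V / 2^14 ≈ 146.5 µV.
V_in − V_min = 0.9918943 − (0) = 0.9918943 V.
Divide by LSB: 0.9918943 × 16384/2.4 = 6771.3318.
Truncating gives code 6771.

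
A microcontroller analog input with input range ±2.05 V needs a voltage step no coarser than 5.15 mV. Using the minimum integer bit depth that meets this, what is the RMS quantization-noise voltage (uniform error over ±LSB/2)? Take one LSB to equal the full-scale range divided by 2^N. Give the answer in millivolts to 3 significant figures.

Range = 2.05 − (-2.05) = 4.1 V.
Need 2^N ≥ 4.1 V / 5.15 mV = 796.1 → N_min = 10.
One LSB is 4.1 V / 1024 = 4.0039 mV.
RMS noise = LSB/√12 = 1.16 mV.

1.16 mV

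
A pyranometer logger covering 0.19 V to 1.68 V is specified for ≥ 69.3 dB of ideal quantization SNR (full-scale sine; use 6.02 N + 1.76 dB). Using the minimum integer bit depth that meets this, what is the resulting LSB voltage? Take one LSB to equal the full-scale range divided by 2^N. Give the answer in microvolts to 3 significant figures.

Full-scale range = 1.68 V − (0.19 V) = 1.49 V.
6.02 N + 1.76 ≥ 69.3 gives N ≥ 11.219, so the minimum integer is 12.
One LSB is 1.49 V / 4096 = 364 µV.

364 µV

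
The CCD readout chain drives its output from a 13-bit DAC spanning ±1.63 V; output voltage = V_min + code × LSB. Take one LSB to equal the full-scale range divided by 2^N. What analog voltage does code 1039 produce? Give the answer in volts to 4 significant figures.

The full-scale span is 1.63 − (-1.63) = 3.26 V. LSB = 3.26 V / 2^13.
V_out = V_min + code × LSB = -1.63 V + 1039 × 3.26 V / 8192
      = -1.63 V + 0.413469 V = -1.21653 V.

-1.217 V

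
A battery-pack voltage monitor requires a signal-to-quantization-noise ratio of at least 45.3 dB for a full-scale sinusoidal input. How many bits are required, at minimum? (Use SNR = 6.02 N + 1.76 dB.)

8 bits

6.02 N + 1.76 ≥ 45.3 gives N ≥ 7.233, so the minimum integer is 8.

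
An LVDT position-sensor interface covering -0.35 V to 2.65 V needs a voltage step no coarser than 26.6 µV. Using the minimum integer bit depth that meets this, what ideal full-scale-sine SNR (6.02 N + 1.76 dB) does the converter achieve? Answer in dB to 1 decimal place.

104.1 dB

Full-scale range = 2.65 V − (-0.35 V) = 3 V.
3 V / 26.6 µV = 112800. Since 2^16 = 65536 and 2^17 = 131072, N = 17.
Ideal SNR at N = 17: 6.02·17 + 1.76 = 104.1 dB.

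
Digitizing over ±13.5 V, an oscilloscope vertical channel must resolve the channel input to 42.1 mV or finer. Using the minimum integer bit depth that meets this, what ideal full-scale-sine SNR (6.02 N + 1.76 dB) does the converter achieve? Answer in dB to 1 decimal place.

Full-scale range = 13.5 V − (-13.5 V) = 27 V.
27 V / 42.1 mV = 641.3. Since 2^9 = 512 and 2^10 = 1024, N = 10.
Ideal SNR at N = 10: 6.02·10 + 1.76 = 62.0 dB.

62.0 dB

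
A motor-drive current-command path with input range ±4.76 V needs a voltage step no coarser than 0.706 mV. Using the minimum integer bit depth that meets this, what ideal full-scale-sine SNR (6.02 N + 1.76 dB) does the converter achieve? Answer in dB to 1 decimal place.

86.0 dB

The full-scale span is 4.76 − (-4.76) = 9.52 V.
Required number of levels: 9.52/0.706 mV = 13484; smallest N with 2^N ≥ that is 14.
Ideal SNR at N = 14: 6.02·14 + 1.76 = 86.0 dB.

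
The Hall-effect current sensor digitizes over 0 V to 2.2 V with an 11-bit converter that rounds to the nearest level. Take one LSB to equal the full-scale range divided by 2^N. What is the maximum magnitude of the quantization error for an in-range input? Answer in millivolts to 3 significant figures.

V_FS = 2.2 V.
LSB = 2.2 V / 2^11 = 1.0742 mV.
|e|_max = LSB/2 = 0.537 mV.

0.537 mV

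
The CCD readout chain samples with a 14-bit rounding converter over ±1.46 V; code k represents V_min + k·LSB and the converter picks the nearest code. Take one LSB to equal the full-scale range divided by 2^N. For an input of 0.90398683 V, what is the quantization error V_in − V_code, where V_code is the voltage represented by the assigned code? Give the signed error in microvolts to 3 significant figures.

+41.5 µV

Full-scale range = 1.46 V − (-1.46 V) = 2.92 V. LSB = 2.92 V / 2^14 ≈ 178.2 µV.
(0.90398683 − (-1.46)) / LSB = 2.36398683 × 16384/2.92 = 13264.2330. Nearest integer: k = 13264.
Reconstructed level: -1.46 + 13264 × 2.92/16384 V = 0.90394531250 V.
Error = V_in − V_code = 0.90398683 − (0.90394531250) = +41.5 µV.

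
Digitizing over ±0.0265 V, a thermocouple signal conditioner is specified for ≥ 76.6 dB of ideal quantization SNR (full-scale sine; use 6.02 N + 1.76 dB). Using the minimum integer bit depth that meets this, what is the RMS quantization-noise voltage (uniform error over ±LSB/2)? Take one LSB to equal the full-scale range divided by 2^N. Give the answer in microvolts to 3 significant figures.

Span: 0.0265 V − (-0.0265 V) = 0.053 V.
Required N = ⌈(76.6 − 1.76)/6.02⌉ = ⌈12.432⌉ = 13.
LSB = 0.053 V ÷ 2^13 = 0.053/8192 V = 6.4697 µV.
RMS noise = LSB/√12 = 1.87 µV.

1.87 µV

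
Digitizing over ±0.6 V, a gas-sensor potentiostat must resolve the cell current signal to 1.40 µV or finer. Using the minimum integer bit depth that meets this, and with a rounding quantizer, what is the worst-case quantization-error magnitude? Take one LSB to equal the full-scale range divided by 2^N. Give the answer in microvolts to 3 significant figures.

0.572 µV

The full-scale span is 0.6 − (-0.6) = 1.2 V.
Levels needed ≥ 1.2/1.40 µV = 857100. 2^20 = 1048576 suffices, so N_min = 20.
One LSB is 1.2 V / 1048576 = 1.1444 µV.
Half an LSB is 0.572 µV.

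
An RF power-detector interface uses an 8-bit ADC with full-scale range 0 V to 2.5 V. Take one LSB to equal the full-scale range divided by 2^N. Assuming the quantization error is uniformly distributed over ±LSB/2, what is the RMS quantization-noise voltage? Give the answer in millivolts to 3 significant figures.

2.82 mV

V_FS = 2.5 V.
LSB = 2.5 V ÷ 2^8 = 2.5/256 V = 9.7656 mV.
For a uniform distribution on [−LSB/2, +LSB/2], V_rms = LSB/√12 = 9.7656 mV/3.4641 = 2.82 mV.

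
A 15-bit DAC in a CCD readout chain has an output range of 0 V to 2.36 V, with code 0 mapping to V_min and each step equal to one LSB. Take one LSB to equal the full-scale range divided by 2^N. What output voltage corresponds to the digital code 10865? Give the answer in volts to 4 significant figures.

0.7825 V

V_FS = 2.36 V. LSB = 2.36 V / 2^15.
V_out = V_min + code × LSB = 0 V + 10865 × 2.36 V / 32768
      = 0 + 0.782513 = 0.782513 V.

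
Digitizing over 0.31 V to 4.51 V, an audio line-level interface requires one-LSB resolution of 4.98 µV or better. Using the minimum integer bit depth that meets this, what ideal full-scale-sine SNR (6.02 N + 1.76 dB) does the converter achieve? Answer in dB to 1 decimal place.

122.2 dB

Range = 4.51 − (0.31) = 4.2 V.
Levels needed ≥ 4.2/4.98 µV = 843400. 2^20 = 1048576 suffices, so N_min = 20.
SNR = 6.02 × 20 + 1.76 = 122.16 dB.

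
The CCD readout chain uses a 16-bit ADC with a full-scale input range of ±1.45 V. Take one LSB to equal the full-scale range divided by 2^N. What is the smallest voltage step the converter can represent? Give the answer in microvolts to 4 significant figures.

44.25 µV

Span: 1.45 V − (-1.45 V) = 2.9 V.
Number of codes = 2^16 = 65536.
LSB = 2.9 V / 2^16 = 44.25 µV.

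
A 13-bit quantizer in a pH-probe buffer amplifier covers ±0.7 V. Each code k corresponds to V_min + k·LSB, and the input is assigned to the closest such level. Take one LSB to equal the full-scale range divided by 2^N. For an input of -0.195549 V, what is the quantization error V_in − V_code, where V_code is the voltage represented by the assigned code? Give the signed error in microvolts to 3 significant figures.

Full-scale range = 0.7 V − (-0.7 V) = 1.4 V. LSB = 1.4 V / 2^13 ≈ 170.9 µV.
Position in LSBs: (-0.195549 − (-0.7)) × 8192/1.4 = 2951.7590; rounding gives k = 2952.
V_code = V_min + k × range/2^13 = -0.7 + 2952 × 1.4/8192 = -0.1955078125 V.
e = -0.195549 − (-0.1955078125) = −41.2 µV.

−41.2 µV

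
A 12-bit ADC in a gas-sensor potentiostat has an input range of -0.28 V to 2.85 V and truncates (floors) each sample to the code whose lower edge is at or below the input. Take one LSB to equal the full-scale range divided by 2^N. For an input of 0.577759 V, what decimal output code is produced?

1122

Range = 2.85 − (-0.28) = 3.13 V. LSB = 3.13 V / 2^12 ≈ 0.7642 mV.
(V_in − V_min) × 2^12/range = (0.577759 − (-0.28)) × 4096/3.13 = 1122.486.
Floor → code = 1122.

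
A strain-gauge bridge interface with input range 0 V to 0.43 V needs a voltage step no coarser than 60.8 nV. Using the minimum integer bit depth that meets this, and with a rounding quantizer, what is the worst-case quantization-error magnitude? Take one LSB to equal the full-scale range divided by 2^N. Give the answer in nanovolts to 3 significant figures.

25.6 nV

V_FS = 0.43 V.
Required number of levels: 0.43/60.8 nV = 7.0724e6; smallest N with 2^N ≥ that is 23.
LSB = 0.43 V ÷ 2^23 = 0.43/8388608 V = 51.260 nV.
Max error for round-to-nearest is LSB/2 = 25.6 nV.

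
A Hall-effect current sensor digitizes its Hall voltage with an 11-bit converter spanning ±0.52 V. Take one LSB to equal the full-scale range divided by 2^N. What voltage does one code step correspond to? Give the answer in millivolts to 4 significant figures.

The full-scale span is 0.52 − (-0.52) = 1.04 V.
Number of codes = 2^11 = 2048.
LSB = 1.04 V ÷ 2^11 = 1.04/2048 V = 0.5078 mV.

0.5078 mV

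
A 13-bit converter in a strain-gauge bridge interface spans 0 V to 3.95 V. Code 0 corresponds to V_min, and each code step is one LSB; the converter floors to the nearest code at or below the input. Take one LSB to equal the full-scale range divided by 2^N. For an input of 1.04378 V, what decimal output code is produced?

Range is 3.95 V. LSB = 3.95 V / 2^13 ≈ 482.2 µV.
(V_in − V_min) × 2^13/range = (1.04378 − (0)) × 8192/3.95 = 2164.720.
Floor → code = 2164.

2164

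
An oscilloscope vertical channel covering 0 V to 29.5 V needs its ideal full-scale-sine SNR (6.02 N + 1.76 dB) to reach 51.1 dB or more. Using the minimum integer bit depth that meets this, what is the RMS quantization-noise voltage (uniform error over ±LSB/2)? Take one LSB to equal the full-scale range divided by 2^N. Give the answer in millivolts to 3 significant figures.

Full-scale range = 29.5 V.
6.02 N + 1.76 ≥ 51.1 gives N ≥ 8.196, so the minimum integer is 9.
LSB = 29.5 V ÷ 2^9 = 29.5/512 V = 57.617 mV.
σ_q = LSB/√12 = 57.617 mV/3.4641 = 16.6 mV.

16.6 mV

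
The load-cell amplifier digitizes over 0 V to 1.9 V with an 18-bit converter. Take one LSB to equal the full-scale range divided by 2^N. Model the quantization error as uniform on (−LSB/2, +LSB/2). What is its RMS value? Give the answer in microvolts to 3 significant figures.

2.09 µV

Range is 1.9 V.
Step size = 1.9/262144 V = 7.2479 µV.
For a uniform distribution on [−LSB/2, +LSB/2], V_rms = LSB/√12 = 7.2479 µV/3.4641 = 2.09 µV.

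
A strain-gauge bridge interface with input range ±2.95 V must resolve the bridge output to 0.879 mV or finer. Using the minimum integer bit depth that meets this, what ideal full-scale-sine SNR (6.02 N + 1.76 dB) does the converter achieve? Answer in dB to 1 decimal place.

80.0 dB

Range = 2.95 − (-2.95) = 5.9 V.
5.9 V / 0.879 mV = 6712. Since 2^12 = 4096 and 2^13 = 8192, N = 13.
Ideal SNR at N = 13: 6.02·13 + 1.76 = 80.0 dB.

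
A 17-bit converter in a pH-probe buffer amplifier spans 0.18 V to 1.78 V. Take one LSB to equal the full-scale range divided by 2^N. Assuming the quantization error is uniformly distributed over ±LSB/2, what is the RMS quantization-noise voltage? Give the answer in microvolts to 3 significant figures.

Span: 1.78 V − (0.18 V) = 1.6 V.
LSB = 1.6 V / 2^17 = 12.207 µV.
For a uniform distribution on [−LSB/2, +LSB/2], V_rms = LSB/√12 = 12.207 µV/3.4641 = 3.52 µV.

3.52 µV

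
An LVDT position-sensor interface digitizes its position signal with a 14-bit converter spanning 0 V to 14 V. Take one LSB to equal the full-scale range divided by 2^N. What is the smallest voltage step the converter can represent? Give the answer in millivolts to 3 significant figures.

V_FS = 14 V.
Number of codes = 2^14 = 16384.
LSB = 14 V / 2^14 = 0.854 mV.

0.854 mV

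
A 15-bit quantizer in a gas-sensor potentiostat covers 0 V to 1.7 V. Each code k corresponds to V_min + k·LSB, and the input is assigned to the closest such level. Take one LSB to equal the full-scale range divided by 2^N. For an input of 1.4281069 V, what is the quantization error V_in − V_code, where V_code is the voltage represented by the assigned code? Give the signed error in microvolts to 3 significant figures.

+9.37 µV

Full-scale range = 1.7 V. LSB = 1.7 V / 2^15 ≈ 51.88 µV.
(V_in − V_min)/LSB = (1.4281069 − (0)) × 32768/1.7 = 27527.1805 → nearest code k = 27527.
V_code = V_min + k × range/2^15 = 0 + 27527 × 1.7/32768 = 1.4280975342 V.
e = 1.4281069 − (1.4280975342) = +9.37 µV.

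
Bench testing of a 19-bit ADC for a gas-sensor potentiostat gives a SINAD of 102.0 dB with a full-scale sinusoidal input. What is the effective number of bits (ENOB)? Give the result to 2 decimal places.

ENOB = (SINAD − 1.76) / 6.02 = (102.0 − 1.76) / 6.02 = 100.24 / 6.02 = 16.6512.

16.65 bits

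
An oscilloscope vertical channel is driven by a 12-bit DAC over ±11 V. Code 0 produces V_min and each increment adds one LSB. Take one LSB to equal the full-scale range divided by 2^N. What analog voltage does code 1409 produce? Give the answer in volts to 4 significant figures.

Span: 11 V − (-11 V) = 22 V. LSB = 22 V / 2^12.
V_out = -11 + 1409 × (22/4096) V
      = -11 + 7.56787 = -3.43213 V.

-3.432 V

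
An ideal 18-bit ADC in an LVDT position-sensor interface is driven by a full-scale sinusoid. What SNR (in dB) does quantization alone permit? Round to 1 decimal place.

For an ideal N-bit converter with full-scale sine input, SNR = 6.02 N + 1.76 dB. SNR = 6.02 × 18 + 1.76 = 108.36 + 1.76 = 110.12 dB.

110.1 dB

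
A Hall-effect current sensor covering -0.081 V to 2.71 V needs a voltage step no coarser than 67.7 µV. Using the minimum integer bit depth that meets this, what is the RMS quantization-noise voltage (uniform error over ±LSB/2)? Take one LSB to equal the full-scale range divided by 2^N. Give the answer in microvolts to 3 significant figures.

The full-scale span is 2.71 − (-0.081) = 2.791 V.
Levels needed ≥ 2.791/67.7 µV = 41230. 2^16 = 65536 suffices, so N_min = 16.
One LSB is 2.791 V / 65536 = 42.587 µV.
RMS noise = LSB/√12 = 12.3 µV.

12.3 µV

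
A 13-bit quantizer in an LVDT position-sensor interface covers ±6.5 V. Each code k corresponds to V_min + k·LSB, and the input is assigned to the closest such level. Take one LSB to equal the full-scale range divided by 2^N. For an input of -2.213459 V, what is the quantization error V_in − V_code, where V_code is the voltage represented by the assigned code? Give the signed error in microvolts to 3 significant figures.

+286 µV

Span: 6.5 V − (-6.5 V) = 13 V. LSB = 13 V / 2^13 ≈ 1.587 mV.
Position in LSBs: (-2.213459 − (-6.5)) × 8192/13 = 2701.1803; rounding gives k = 2701.
V_code = -6.5 + (2701/8192) × 13 = -2.213745117 V.
e = -2.213459 − (-2.213745117) = +286 µV.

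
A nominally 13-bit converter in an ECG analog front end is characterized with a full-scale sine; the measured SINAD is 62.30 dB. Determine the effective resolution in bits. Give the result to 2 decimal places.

ENOB = (62.30 − 1.76)/6.02 = 10.0565 bits.

10.06 bits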